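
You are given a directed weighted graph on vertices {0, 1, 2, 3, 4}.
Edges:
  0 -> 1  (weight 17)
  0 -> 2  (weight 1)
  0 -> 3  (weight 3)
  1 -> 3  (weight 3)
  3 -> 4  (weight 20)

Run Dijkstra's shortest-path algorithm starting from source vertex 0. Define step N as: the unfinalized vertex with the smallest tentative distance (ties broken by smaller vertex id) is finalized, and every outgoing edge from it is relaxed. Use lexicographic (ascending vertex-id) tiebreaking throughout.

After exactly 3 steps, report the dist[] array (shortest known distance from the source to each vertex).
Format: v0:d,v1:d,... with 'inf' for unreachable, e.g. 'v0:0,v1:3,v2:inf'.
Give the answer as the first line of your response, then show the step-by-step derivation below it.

v0:0,v1:17,v2:1,v3:3,v4:23

step 1: dist = v0:0,v1:17,v2:1,v3:3,v4:inf
step 2: dist = v0:0,v1:17,v2:1,v3:3,v4:inf
step 3: dist = v0:0,v1:17,v2:1,v3:3,v4:23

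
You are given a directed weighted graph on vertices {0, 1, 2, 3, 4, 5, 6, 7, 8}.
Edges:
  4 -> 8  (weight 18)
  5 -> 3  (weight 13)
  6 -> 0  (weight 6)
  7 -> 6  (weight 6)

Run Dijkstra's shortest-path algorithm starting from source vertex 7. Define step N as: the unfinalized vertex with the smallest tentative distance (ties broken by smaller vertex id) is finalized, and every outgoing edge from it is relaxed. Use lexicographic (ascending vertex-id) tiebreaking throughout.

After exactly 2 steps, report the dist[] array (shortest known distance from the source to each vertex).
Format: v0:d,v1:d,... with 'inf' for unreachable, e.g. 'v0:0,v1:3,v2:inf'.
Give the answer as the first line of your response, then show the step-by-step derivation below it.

v0:12,v1:inf,v2:inf,v3:inf,v4:inf,v5:inf,v6:6,v7:0,v8:inf

step 1: dist = v0:inf,v1:inf,v2:inf,v3:inf,v4:inf,v5:inf,v6:6,v7:0,v8:inf
step 2: dist = v0:12,v1:inf,v2:inf,v3:inf,v4:inf,v5:inf,v6:6,v7:0,v8:inf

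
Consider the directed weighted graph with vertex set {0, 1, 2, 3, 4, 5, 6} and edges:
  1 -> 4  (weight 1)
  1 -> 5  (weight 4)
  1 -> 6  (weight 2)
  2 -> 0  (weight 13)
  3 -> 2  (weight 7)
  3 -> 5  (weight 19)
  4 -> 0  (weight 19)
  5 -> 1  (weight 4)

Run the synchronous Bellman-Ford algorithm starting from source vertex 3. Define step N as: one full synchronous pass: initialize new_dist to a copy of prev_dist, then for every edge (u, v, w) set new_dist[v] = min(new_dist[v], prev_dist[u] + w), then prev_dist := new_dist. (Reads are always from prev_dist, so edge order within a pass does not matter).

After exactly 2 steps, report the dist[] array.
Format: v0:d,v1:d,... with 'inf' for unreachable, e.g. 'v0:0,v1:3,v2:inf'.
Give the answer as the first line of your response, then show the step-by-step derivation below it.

v0:20,v1:23,v2:7,v3:0,v4:inf,v5:19,v6:inf

step 1: dist = v0:inf,v1:inf,v2:7,v3:0,v4:inf,v5:19,v6:inf
step 2: dist = v0:20,v1:23,v2:7,v3:0,v4:inf,v5:19,v6:inf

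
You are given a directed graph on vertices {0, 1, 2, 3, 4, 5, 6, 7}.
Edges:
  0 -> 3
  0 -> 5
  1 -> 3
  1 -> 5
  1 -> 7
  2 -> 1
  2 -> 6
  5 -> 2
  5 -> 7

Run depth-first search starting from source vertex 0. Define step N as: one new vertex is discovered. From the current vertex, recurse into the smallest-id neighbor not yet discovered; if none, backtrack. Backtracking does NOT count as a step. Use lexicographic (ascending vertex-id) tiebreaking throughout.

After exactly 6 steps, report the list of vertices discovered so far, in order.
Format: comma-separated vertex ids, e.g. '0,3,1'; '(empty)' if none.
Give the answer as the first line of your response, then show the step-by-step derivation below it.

0,3,5,2,1,7

step 1: discover 0; path=0; order=0
step 2: discover 3; path=0>3; order=0,3
step 3: discover 5; path=0>5; order=0,3,5
step 4: discover 2; path=0>5>2; order=0,3,5,2
step 5: discover 1; path=0>5>2>1; order=0,3,5,2,1
step 6: discover 7; path=0>5>2>1>7; order=0,3,5,2,1,7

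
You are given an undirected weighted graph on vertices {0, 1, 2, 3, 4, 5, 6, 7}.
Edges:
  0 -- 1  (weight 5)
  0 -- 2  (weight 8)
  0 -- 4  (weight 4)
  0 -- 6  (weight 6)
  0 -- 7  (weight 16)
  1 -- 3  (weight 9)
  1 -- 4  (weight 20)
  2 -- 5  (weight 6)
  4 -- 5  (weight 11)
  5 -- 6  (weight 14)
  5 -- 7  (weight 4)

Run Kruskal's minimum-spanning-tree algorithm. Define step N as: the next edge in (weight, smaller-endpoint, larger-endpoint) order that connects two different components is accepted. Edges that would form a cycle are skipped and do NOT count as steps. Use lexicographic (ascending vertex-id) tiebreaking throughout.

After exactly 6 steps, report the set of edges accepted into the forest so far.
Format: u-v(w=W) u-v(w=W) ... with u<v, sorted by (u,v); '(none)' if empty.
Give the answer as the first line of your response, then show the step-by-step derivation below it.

0-1(w=5) 0-2(w=8) 0-4(w=4) 0-6(w=6) 2-5(w=6) 5-7(w=4)

step 1: add edge 0-4 (w=4); MST = {0-4(w=4)}
step 2: add edge 5-7 (w=4); MST = {0-4(w=4) 5-7(w=4)}
step 3: add edge 0-1 (w=5); MST = {0-1(w=5) 0-4(w=4) 5-7(w=4)}
step 4: add edge 0-6 (w=6); MST = {0-1(w=5) 0-4(w=4) 0-6(w=6) 5-7(w=4)}
step 5: add edge 2-5 (w=6); MST = {0-1(w=5) 0-4(w=4) 0-6(w=6) 2-5(w=6) 5-7(w=4)}
step 6: add edge 0-2 (w=8); MST = {0-1(w=5) 0-2(w=8) 0-4(w=4) 0-6(w=6) 2-5(w=6) 5-7(w=4)}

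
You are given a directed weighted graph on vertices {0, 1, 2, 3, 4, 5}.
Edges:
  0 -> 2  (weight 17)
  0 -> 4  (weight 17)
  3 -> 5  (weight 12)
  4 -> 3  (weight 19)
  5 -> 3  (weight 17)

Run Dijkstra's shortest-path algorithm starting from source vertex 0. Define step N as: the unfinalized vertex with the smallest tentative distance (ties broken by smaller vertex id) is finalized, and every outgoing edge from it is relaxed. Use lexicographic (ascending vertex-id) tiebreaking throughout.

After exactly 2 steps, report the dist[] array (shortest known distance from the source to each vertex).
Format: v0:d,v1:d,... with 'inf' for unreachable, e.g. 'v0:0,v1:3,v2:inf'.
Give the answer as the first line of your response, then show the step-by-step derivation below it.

v0:0,v1:inf,v2:17,v3:inf,v4:17,v5:inf

step 1: dist = v0:0,v1:inf,v2:17,v3:inf,v4:17,v5:inf
step 2: dist = v0:0,v1:inf,v2:17,v3:inf,v4:17,v5:inf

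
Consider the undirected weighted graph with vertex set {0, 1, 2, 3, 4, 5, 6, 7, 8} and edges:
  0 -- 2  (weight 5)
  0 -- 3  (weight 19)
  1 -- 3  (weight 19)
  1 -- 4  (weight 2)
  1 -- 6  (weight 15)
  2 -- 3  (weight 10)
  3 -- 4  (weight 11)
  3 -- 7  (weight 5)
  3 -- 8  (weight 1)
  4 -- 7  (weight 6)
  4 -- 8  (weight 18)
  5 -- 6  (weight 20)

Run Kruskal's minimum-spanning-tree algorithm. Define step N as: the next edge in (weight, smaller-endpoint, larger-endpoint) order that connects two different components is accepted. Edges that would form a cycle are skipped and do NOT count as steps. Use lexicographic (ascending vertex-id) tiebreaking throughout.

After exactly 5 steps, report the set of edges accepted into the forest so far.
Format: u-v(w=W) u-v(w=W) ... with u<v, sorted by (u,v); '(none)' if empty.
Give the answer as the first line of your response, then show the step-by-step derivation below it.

0-2(w=5) 1-4(w=2) 3-7(w=5) 3-8(w=1) 4-7(w=6)

step 1: add edge 3-8 (w=1); MST = {3-8(w=1)}
step 2: add edge 1-4 (w=2); MST = {1-4(w=2) 3-8(w=1)}
step 3: add edge 0-2 (w=5); MST = {0-2(w=5) 1-4(w=2) 3-8(w=1)}
step 4: add edge 3-7 (w=5); MST = {0-2(w=5) 1-4(w=2) 3-7(w=5) 3-8(w=1)}
step 5: add edge 4-7 (w=6); MST = {0-2(w=5) 1-4(w=2) 3-7(w=5) 3-8(w=1) 4-7(w=6)}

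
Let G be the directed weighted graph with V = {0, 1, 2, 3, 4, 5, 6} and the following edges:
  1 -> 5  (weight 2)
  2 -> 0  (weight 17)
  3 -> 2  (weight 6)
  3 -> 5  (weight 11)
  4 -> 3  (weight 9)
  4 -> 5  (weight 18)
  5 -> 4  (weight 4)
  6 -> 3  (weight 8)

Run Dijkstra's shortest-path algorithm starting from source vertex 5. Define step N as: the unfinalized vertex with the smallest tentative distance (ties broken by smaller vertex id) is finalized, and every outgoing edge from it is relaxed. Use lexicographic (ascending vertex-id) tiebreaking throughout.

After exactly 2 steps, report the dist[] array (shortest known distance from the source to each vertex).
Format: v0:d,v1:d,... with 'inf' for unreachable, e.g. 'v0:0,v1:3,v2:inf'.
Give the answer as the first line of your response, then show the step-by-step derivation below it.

v0:inf,v1:inf,v2:inf,v3:13,v4:4,v5:0,v6:inf

step 1: dist = v0:inf,v1:inf,v2:inf,v3:inf,v4:4,v5:0,v6:inf
step 2: dist = v0:inf,v1:inf,v2:inf,v3:13,v4:4,v5:0,v6:inf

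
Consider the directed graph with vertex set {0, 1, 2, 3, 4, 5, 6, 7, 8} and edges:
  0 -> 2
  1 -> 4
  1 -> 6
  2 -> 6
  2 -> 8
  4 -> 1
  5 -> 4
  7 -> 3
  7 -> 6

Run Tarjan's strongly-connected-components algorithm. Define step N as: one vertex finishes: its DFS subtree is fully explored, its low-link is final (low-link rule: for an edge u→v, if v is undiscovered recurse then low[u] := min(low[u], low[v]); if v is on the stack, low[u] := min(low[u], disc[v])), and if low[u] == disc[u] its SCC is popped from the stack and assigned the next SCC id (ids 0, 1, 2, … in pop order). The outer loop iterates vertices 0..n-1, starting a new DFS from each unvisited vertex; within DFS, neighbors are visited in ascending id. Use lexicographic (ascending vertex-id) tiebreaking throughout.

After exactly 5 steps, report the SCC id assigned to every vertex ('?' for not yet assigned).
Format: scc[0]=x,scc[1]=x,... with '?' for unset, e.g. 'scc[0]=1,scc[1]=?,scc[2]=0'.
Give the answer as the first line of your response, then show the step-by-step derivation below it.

scc[0]=3,scc[1]=?,scc[2]=2,scc[3]=?,scc[4]=?,scc[5]=?,scc[6]=0,scc[7]=?,scc[8]=1

step 1: low=(low[0]=0,low[1]=?,low[2]=1,low[3]=?,low[4]=?,low[5]=?,low[6]=2,low[7]=?,low[8]=?); scc=(scc[0]=?,scc[1]=?,scc[2]=?,scc[3]=?,scc[4]=?,scc[5]=?,scc[6]=0,scc[7]=?,scc[8]=?)
step 2: low=(low[0]=0,low[1]=?,low[2]=1,low[3]=?,low[4]=?,low[5]=?,low[6]=2,low[7]=?,low[8]=3); scc=(scc[0]=?,scc[1]=?,scc[2]=?,scc[3]=?,scc[4]=?,scc[5]=?,scc[6]=0,scc[7]=?,scc[8]=1)
step 3: low=(low[0]=0,low[1]=?,low[2]=1,low[3]=?,low[4]=?,low[5]=?,low[6]=2,low[7]=?,low[8]=3); scc=(scc[0]=?,scc[1]=?,scc[2]=2,scc[3]=?,scc[4]=?,scc[5]=?,scc[6]=0,scc[7]=?,scc[8]=1)
step 4: low=(low[0]=0,low[1]=?,low[2]=1,low[3]=?,low[4]=?,low[5]=?,low[6]=2,low[7]=?,low[8]=3); scc=(scc[0]=3,scc[1]=?,scc[2]=2,scc[3]=?,scc[4]=?,scc[5]=?,scc[6]=0,scc[7]=?,scc[8]=1)
step 5: low=(low[0]=0,low[1]=4,low[2]=1,low[3]=?,low[4]=4,low[5]=?,low[6]=2,low[7]=?,low[8]=3); scc=(scc[0]=3,scc[1]=?,scc[2]=2,scc[3]=?,scc[4]=?,scc[5]=?,scc[6]=0,scc[7]=?,scc[8]=1)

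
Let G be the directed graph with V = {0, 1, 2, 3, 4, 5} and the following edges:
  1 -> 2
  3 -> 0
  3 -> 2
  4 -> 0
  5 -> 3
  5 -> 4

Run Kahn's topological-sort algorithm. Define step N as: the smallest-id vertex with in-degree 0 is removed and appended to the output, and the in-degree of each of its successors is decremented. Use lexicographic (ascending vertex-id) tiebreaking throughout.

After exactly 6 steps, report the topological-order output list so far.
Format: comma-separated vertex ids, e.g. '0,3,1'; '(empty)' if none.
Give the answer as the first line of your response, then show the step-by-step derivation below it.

1,5,3,2,4,0

step 1: output 1; order=[1]; indeg=(2,0,1,1,1,0)
step 2: output 5; order=[1,5]; indeg=(2,0,1,0,0,0)
step 3: output 3; order=[1,5,3]; indeg=(1,0,0,0,0,0)
step 4: output 2; order=[1,5,3,2]; indeg=(1,0,0,0,0,0)
step 5: output 4; order=[1,5,3,2,4]; indeg=(0,0,0,0,0,0)
step 6: output 0; order=[1,5,3,2,4,0]; indeg=(0,0,0,0,0,0)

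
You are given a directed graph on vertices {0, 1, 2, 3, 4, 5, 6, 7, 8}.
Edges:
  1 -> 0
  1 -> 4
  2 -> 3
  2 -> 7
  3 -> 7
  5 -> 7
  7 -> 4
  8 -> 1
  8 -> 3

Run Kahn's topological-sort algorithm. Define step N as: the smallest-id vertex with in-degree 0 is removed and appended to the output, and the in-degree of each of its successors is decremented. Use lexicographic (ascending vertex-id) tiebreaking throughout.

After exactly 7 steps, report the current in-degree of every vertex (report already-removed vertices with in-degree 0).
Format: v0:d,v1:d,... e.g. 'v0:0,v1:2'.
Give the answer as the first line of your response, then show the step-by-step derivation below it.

v0:0,v1:0,v2:0,v3:0,v4:1,v5:0,v6:0,v7:0,v8:0

step 1: output 2; order=[2]; indeg=(1,1,0,1,2,0,0,2,0)
step 2: output 5; order=[2,5]; indeg=(1,1,0,1,2,0,0,1,0)
step 3: output 6; order=[2,5,6]; indeg=(1,1,0,1,2,0,0,1,0)
step 4: output 8; order=[2,5,6,8]; indeg=(1,0,0,0,2,0,0,1,0)
step 5: output 1; order=[2,5,6,8,1]; indeg=(0,0,0,0,1,0,0,1,0)
step 6: output 0; order=[2,5,6,8,1,0]; indeg=(0,0,0,0,1,0,0,1,0)
step 7: output 3; order=[2,5,6,8,1,0,3]; indeg=(0,0,0,0,1,0,0,0,0)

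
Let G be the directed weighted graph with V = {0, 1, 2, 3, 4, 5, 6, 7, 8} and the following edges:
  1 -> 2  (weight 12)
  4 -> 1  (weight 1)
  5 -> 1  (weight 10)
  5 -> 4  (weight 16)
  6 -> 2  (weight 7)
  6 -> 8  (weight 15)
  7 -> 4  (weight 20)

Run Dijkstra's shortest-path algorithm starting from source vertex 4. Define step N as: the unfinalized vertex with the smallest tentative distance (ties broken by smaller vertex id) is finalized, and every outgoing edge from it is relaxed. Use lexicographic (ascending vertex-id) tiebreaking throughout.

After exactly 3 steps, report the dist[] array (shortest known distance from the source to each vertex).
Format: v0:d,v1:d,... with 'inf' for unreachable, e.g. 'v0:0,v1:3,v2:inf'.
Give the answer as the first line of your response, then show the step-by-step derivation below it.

v0:inf,v1:1,v2:13,v3:inf,v4:0,v5:inf,v6:inf,v7:inf,v8:inf

step 1: dist = v0:inf,v1:1,v2:inf,v3:inf,v4:0,v5:inf,v6:inf,v7:inf,v8:inf
step 2: dist = v0:inf,v1:1,v2:13,v3:inf,v4:0,v5:inf,v6:inf,v7:inf,v8:inf
step 3: dist = v0:inf,v1:1,v2:13,v3:inf,v4:0,v5:inf,v6:inf,v7:inf,v8:inf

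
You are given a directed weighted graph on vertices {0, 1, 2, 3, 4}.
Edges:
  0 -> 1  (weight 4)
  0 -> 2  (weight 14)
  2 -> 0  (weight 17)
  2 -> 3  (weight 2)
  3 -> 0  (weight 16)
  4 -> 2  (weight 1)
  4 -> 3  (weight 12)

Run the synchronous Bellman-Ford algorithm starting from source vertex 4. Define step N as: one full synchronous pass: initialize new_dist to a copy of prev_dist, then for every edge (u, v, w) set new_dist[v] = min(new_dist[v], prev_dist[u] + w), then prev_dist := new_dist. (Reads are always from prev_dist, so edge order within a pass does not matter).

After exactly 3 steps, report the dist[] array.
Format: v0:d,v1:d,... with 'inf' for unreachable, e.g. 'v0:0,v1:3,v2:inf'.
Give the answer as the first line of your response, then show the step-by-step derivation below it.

v0:18,v1:22,v2:1,v3:3,v4:0

step 1: dist = v0:inf,v1:inf,v2:1,v3:12,v4:0
step 2: dist = v0:18,v1:inf,v2:1,v3:3,v4:0
step 3: dist = v0:18,v1:22,v2:1,v3:3,v4:0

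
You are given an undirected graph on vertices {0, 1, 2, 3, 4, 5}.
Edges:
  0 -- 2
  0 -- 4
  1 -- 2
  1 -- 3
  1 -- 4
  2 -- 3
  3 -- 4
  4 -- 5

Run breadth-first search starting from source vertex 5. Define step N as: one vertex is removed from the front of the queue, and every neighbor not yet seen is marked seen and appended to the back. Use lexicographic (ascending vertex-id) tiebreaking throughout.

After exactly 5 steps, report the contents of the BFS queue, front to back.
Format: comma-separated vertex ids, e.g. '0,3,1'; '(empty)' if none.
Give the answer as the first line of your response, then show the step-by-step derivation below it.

2

step 1: dequeue 5; queue=[4]; order=5
step 2: dequeue 4; queue=[0,1,3]; order=5,4
step 3: dequeue 0; queue=[1,3,2]; order=5,4,0
step 4: dequeue 1; queue=[3,2]; order=5,4,0,1
step 5: dequeue 3; queue=[2]; order=5,4,0,1,3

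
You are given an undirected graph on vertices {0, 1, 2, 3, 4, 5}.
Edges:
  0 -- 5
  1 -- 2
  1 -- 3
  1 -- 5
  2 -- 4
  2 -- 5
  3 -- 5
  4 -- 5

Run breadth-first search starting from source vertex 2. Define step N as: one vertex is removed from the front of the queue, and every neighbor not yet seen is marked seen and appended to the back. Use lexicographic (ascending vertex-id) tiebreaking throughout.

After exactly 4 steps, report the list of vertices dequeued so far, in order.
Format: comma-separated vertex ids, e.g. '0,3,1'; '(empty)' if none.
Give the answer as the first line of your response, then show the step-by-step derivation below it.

2,1,4,5

step 1: dequeue 2; queue=[1,4,5]; order=2
step 2: dequeue 1; queue=[4,5,3]; order=2,1
step 3: dequeue 4; queue=[5,3]; order=2,1,4
step 4: dequeue 5; queue=[3,0]; order=2,1,4,5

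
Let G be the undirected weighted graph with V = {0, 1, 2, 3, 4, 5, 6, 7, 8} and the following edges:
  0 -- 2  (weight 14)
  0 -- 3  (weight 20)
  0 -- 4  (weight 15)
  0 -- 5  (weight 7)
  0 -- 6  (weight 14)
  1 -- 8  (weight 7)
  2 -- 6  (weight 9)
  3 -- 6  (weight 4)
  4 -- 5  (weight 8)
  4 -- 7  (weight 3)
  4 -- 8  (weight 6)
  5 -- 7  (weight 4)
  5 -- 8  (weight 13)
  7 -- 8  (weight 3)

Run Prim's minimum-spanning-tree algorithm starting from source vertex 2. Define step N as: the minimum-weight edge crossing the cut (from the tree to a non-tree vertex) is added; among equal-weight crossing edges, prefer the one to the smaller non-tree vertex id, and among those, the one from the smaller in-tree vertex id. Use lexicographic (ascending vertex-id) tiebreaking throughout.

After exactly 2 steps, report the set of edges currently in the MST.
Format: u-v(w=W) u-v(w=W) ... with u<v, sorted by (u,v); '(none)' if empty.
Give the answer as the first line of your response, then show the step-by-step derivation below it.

2-6(w=9) 3-6(w=4)

step 1: add edge 2-6 (w=9); MST = {2-6(w=9)}
step 2: add edge 3-6 (w=4); MST = {2-6(w=9) 3-6(w=4)}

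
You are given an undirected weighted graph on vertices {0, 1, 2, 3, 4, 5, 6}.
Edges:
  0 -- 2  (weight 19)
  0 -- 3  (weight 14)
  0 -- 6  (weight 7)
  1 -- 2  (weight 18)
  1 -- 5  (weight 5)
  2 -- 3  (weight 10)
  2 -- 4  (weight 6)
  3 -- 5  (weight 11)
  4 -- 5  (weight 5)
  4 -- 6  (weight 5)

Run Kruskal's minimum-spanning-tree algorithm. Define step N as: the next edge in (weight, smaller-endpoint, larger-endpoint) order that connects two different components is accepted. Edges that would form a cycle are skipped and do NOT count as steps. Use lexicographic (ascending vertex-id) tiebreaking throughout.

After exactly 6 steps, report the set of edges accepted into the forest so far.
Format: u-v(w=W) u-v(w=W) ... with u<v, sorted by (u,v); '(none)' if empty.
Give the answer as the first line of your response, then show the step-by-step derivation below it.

0-6(w=7) 1-5(w=5) 2-3(w=10) 2-4(w=6) 4-5(w=5) 4-6(w=5)

step 1: add edge 1-5 (w=5); MST = {1-5(w=5)}
step 2: add edge 4-5 (w=5); MST = {1-5(w=5) 4-5(w=5)}
step 3: add edge 4-6 (w=5); MST = {1-5(w=5) 4-5(w=5) 4-6(w=5)}
step 4: add edge 2-4 (w=6); MST = {1-5(w=5) 2-4(w=6) 4-5(w=5) 4-6(w=5)}
step 5: add edge 0-6 (w=7); MST = {0-6(w=7) 1-5(w=5) 2-4(w=6) 4-5(w=5) 4-6(w=5)}
step 6: add edge 2-3 (w=10); MST = {0-6(w=7) 1-5(w=5) 2-3(w=10) 2-4(w=6) 4-5(w=5) 4-6(w=5)}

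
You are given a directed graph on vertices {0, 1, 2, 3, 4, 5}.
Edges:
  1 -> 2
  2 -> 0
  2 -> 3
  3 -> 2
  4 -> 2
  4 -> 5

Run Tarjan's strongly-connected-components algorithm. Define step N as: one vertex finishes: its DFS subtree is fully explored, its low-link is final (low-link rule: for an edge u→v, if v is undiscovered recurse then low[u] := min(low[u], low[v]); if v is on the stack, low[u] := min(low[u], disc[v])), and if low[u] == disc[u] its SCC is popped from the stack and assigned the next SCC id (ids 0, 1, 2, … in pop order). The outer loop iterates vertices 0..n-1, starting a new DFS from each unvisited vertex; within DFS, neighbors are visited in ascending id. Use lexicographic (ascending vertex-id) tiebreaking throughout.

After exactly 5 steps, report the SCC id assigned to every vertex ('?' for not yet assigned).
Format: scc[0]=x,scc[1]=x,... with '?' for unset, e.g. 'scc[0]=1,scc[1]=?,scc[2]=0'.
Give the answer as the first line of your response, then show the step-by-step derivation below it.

scc[0]=0,scc[1]=2,scc[2]=1,scc[3]=1,scc[4]=?,scc[5]=3

step 1: low=(low[0]=0,low[1]=?,low[2]=?,low[3]=?,low[4]=?,low[5]=?); scc=(scc[0]=0,scc[1]=?,scc[2]=?,scc[3]=?,scc[4]=?,scc[5]=?)
step 2: low=(low[0]=0,low[1]=1,low[2]=2,low[3]=2,low[4]=?,low[5]=?); scc=(scc[0]=0,scc[1]=?,scc[2]=?,scc[3]=?,scc[4]=?,scc[5]=?)
step 3: low=(low[0]=0,low[1]=1,low[2]=2,low[3]=2,low[4]=?,low[5]=?); scc=(scc[0]=0,scc[1]=?,scc[2]=1,scc[3]=1,scc[4]=?,scc[5]=?)
step 4: low=(low[0]=0,low[1]=1,low[2]=2,low[3]=2,low[4]=?,low[5]=?); scc=(scc[0]=0,scc[1]=2,scc[2]=1,scc[3]=1,scc[4]=?,scc[5]=?)
step 5: low=(low[0]=0,low[1]=1,low[2]=2,low[3]=2,low[4]=4,low[5]=5); scc=(scc[0]=0,scc[1]=2,scc[2]=1,scc[3]=1,scc[4]=?,scc[5]=3)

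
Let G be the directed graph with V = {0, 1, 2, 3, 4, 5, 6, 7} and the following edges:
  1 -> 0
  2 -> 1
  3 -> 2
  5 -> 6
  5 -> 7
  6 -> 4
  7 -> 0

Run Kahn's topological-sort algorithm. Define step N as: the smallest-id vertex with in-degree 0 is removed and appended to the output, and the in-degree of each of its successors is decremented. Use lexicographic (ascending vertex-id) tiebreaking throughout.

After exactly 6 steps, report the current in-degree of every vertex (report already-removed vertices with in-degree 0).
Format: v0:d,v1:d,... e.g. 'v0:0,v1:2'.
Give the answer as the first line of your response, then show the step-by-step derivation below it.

v0:1,v1:0,v2:0,v3:0,v4:0,v5:0,v6:0,v7:0

step 1: output 3; order=[3]; indeg=(2,1,0,0,1,0,1,1)
step 2: output 2; order=[3,2]; indeg=(2,0,0,0,1,0,1,1)
step 3: output 1; order=[3,2,1]; indeg=(1,0,0,0,1,0,1,1)
step 4: output 5; order=[3,2,1,5]; indeg=(1,0,0,0,1,0,0,0)
step 5: output 6; order=[3,2,1,5,6]; indeg=(1,0,0,0,0,0,0,0)
step 6: output 4; order=[3,2,1,5,6,4]; indeg=(1,0,0,0,0,0,0,0)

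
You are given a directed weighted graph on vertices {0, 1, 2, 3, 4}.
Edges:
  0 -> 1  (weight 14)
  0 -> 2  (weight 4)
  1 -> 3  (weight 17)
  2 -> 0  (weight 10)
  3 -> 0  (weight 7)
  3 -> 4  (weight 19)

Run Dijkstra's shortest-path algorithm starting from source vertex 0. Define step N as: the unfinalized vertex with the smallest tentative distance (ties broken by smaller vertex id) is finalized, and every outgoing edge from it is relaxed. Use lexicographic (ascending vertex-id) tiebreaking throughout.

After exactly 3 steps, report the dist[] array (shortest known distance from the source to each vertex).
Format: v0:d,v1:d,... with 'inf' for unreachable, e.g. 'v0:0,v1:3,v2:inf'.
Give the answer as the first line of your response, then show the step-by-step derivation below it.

v0:0,v1:14,v2:4,v3:31,v4:inf

step 1: dist = v0:0,v1:14,v2:4,v3:inf,v4:inf
step 2: dist = v0:0,v1:14,v2:4,v3:inf,v4:inf
step 3: dist = v0:0,v1:14,v2:4,v3:31,v4:inf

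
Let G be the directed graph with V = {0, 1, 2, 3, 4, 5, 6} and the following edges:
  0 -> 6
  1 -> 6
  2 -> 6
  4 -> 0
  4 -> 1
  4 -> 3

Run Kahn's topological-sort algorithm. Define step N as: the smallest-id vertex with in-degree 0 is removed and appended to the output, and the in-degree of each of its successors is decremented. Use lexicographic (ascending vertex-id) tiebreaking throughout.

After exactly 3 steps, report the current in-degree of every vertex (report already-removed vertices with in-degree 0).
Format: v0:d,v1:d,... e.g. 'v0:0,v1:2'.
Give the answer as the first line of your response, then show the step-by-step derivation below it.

v0:0,v1:0,v2:0,v3:0,v4:0,v5:0,v6:1

step 1: output 2; order=[2]; indeg=(1,1,0,1,0,0,2)
step 2: output 4; order=[2,4]; indeg=(0,0,0,0,0,0,2)
step 3: output 0; order=[2,4,0]; indeg=(0,0,0,0,0,0,1)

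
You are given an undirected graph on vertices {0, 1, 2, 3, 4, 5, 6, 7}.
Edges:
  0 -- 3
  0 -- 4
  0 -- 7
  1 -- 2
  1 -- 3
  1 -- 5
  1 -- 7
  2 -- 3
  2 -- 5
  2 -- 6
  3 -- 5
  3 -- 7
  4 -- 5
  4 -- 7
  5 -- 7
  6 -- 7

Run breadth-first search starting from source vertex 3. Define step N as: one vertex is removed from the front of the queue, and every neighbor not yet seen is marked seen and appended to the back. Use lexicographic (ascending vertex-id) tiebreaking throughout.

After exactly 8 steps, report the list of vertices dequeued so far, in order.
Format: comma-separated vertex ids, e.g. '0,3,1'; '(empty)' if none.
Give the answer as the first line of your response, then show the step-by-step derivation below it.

3,0,1,2,5,7,4,6

step 1: dequeue 3; queue=[0,1,2,5,7]; order=3
step 2: dequeue 0; queue=[1,2,5,7,4]; order=3,0
step 3: dequeue 1; queue=[2,5,7,4]; order=3,0,1
step 4: dequeue 2; queue=[5,7,4,6]; order=3,0,1,2
step 5: dequeue 5; queue=[7,4,6]; order=3,0,1,2,5
step 6: dequeue 7; queue=[4,6]; order=3,0,1,2,5,7
step 7: dequeue 4; queue=[6]; order=3,0,1,2,5,7,4
step 8: dequeue 6; queue=[(empty)]; order=3,0,1,2,5,7,4,6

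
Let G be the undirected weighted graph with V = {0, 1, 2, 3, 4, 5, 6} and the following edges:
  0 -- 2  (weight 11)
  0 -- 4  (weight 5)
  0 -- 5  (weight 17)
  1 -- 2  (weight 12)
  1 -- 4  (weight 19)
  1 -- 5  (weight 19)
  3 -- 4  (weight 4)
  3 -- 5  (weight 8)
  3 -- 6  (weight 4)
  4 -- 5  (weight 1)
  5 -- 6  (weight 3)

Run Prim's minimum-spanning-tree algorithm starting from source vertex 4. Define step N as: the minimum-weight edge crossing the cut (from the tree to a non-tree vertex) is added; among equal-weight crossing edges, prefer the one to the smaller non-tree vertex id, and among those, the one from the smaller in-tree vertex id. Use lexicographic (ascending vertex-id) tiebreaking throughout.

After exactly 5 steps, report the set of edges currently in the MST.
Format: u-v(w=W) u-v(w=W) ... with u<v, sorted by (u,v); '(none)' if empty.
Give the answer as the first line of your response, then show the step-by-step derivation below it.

0-2(w=11) 0-4(w=5) 3-4(w=4) 4-5(w=1) 5-6(w=3)

step 1: add edge 4-5 (w=1); MST = {4-5(w=1)}
step 2: add edge 5-6 (w=3); MST = {4-5(w=1) 5-6(w=3)}
step 3: add edge 3-4 (w=4); MST = {3-4(w=4) 4-5(w=1) 5-6(w=3)}
step 4: add edge 0-4 (w=5); MST = {0-4(w=5) 3-4(w=4) 4-5(w=1) 5-6(w=3)}
step 5: add edge 0-2 (w=11); MST = {0-2(w=11) 0-4(w=5) 3-4(w=4) 4-5(w=1) 5-6(w=3)}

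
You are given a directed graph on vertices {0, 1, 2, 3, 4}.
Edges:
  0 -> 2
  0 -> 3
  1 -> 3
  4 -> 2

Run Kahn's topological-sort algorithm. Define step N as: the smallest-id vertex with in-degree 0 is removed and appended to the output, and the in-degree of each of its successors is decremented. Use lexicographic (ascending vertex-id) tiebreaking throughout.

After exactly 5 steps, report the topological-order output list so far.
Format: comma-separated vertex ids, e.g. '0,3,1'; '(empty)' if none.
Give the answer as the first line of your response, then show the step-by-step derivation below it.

0,1,3,4,2

step 1: output 0; order=[0]; indeg=(0,0,1,1,0)
step 2: output 1; order=[0,1]; indeg=(0,0,1,0,0)
step 3: output 3; order=[0,1,3]; indeg=(0,0,1,0,0)
step 4: output 4; order=[0,1,3,4]; indeg=(0,0,0,0,0)
step 5: output 2; order=[0,1,3,4,2]; indeg=(0,0,0,0,0)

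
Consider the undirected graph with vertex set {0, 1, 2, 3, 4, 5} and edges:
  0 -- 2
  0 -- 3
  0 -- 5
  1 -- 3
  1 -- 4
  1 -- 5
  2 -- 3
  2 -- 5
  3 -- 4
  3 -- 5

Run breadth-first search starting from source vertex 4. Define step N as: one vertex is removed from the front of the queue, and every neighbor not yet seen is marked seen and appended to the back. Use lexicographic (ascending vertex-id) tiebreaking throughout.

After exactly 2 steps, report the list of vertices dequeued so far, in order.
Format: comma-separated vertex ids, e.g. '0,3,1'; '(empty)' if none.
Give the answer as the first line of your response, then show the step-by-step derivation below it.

4,1

step 1: dequeue 4; queue=[1,3]; order=4
step 2: dequeue 1; queue=[3,5]; order=4,1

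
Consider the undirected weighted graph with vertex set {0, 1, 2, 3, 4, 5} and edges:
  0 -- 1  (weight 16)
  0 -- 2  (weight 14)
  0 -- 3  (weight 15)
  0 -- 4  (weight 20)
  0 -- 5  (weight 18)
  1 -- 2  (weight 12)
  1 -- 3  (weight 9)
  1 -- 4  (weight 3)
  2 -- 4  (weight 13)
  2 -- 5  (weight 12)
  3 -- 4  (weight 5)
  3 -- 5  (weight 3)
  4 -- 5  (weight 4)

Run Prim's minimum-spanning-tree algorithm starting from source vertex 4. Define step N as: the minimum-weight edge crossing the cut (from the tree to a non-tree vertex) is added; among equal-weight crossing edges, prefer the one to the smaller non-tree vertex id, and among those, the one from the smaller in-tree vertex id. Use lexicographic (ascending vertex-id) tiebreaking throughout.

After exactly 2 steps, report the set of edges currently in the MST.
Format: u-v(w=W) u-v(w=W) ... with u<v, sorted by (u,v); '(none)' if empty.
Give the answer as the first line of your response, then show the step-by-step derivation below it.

1-4(w=3) 4-5(w=4)

step 1: add edge 1-4 (w=3); MST = {1-4(w=3)}
step 2: add edge 4-5 (w=4); MST = {1-4(w=3) 4-5(w=4)}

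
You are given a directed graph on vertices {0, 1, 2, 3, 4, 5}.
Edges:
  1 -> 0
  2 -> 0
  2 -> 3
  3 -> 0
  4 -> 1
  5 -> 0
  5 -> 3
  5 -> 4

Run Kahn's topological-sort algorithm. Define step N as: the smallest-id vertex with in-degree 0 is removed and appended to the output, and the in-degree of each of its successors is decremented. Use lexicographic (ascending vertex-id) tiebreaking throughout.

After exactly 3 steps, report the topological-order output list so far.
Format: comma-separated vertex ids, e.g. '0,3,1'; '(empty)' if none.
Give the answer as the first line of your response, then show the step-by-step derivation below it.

2,5,3

step 1: output 2; order=[2]; indeg=(3,1,0,1,1,0)
step 2: output 5; order=[2,5]; indeg=(2,1,0,0,0,0)
step 3: output 3; order=[2,5,3]; indeg=(1,1,0,0,0,0)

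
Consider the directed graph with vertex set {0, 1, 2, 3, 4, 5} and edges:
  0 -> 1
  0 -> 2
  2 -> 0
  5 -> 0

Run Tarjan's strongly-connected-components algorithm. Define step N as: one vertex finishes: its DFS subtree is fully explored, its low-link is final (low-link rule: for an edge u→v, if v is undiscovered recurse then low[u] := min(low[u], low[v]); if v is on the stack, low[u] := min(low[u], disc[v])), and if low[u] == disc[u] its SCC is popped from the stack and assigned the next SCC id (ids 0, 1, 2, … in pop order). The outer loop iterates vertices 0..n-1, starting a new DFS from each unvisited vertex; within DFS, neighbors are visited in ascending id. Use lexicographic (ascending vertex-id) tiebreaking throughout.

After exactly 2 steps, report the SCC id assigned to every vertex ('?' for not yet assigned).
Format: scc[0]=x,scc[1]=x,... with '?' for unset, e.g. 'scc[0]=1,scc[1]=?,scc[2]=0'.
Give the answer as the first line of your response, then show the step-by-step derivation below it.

scc[0]=?,scc[1]=0,scc[2]=?,scc[3]=?,scc[4]=?,scc[5]=?

step 1: low=(low[0]=0,low[1]=1,low[2]=?,low[3]=?,low[4]=?,low[5]=?); scc=(scc[0]=?,scc[1]=0,scc[2]=?,scc[3]=?,scc[4]=?,scc[5]=?)
step 2: low=(low[0]=0,low[1]=1,low[2]=0,low[3]=?,low[4]=?,low[5]=?); scc=(scc[0]=?,scc[1]=0,scc[2]=?,scc[3]=?,scc[4]=?,scc[5]=?)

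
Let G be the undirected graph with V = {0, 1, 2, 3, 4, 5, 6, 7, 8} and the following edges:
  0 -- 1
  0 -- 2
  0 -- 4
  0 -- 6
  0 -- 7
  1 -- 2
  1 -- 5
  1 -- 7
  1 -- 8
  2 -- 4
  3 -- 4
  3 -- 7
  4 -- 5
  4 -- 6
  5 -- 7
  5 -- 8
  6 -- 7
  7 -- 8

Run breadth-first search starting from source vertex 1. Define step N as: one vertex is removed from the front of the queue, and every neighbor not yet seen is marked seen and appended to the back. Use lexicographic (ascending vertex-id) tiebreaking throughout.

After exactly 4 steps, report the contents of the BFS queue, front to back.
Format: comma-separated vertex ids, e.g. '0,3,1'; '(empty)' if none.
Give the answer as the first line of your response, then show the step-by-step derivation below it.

7,8,4,6

step 1: dequeue 1; queue=[0,2,5,7,8]; order=1
step 2: dequeue 0; queue=[2,5,7,8,4,6]; order=1,0
step 3: dequeue 2; queue=[5,7,8,4,6]; order=1,0,2
step 4: dequeue 5; queue=[7,8,4,6]; order=1,0,2,5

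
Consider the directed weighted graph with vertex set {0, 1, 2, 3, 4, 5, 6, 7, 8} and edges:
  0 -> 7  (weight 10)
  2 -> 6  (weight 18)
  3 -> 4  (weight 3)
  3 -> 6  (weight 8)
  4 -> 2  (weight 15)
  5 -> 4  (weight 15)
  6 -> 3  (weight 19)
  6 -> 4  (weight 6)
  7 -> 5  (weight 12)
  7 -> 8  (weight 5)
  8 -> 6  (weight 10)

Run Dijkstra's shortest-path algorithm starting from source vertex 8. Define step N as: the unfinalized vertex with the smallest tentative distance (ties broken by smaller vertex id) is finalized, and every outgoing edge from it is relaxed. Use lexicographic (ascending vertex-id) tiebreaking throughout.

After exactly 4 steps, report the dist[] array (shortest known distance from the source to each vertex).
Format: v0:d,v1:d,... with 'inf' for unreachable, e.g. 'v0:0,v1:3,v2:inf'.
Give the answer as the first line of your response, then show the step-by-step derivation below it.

v0:inf,v1:inf,v2:31,v3:29,v4:16,v5:inf,v6:10,v7:inf,v8:0

step 1: dist = v0:inf,v1:inf,v2:inf,v3:inf,v4:inf,v5:inf,v6:10,v7:inf,v8:0
step 2: dist = v0:inf,v1:inf,v2:inf,v3:29,v4:16,v5:inf,v6:10,v7:inf,v8:0
step 3: dist = v0:inf,v1:inf,v2:31,v3:29,v4:16,v5:inf,v6:10,v7:inf,v8:0
step 4: dist = v0:inf,v1:inf,v2:31,v3:29,v4:16,v5:inf,v6:10,v7:inf,v8:0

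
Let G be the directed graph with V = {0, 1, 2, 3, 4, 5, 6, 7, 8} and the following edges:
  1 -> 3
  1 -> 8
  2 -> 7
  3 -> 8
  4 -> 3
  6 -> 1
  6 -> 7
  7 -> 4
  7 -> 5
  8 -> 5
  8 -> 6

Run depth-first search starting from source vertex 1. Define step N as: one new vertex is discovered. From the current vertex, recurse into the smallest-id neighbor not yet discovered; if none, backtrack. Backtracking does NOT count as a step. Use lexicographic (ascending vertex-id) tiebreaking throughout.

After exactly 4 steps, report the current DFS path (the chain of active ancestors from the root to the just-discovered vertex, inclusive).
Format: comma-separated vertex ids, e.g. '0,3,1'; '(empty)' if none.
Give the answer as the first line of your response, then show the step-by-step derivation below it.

1,3,8,5

step 1: discover 1; path=1; order=1
step 2: discover 3; path=1>3; order=1,3
step 3: discover 8; path=1>3>8; order=1,3,8
step 4: discover 5; path=1>3>8>5; order=1,3,8,5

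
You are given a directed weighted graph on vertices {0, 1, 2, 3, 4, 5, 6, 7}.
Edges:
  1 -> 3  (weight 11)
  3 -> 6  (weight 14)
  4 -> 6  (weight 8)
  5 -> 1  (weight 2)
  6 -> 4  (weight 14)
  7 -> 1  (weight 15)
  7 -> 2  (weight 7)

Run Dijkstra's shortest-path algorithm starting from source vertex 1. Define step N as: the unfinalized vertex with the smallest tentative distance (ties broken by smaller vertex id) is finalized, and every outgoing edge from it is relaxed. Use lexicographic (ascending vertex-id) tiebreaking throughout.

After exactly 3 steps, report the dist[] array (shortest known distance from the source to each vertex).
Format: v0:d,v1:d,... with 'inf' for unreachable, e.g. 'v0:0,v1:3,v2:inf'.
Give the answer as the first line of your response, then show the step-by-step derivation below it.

v0:inf,v1:0,v2:inf,v3:11,v4:39,v5:inf,v6:25,v7:inf

step 1: dist = v0:inf,v1:0,v2:inf,v3:11,v4:inf,v5:inf,v6:inf,v7:inf
step 2: dist = v0:inf,v1:0,v2:inf,v3:11,v4:inf,v5:inf,v6:25,v7:inf
step 3: dist = v0:inf,v1:0,v2:inf,v3:11,v4:39,v5:inf,v6:25,v7:inf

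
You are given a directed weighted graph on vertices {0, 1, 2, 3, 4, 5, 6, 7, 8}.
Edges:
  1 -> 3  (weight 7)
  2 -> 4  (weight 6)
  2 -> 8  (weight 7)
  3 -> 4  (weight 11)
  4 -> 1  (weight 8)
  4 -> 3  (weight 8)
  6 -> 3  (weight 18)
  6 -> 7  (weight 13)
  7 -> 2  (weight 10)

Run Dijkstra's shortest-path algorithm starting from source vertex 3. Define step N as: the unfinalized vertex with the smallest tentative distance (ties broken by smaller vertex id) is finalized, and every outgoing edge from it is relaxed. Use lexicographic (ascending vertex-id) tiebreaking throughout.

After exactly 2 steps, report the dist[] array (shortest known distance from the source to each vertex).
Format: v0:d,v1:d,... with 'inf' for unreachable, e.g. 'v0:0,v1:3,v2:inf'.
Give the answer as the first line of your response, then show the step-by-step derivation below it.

v0:inf,v1:19,v2:inf,v3:0,v4:11,v5:inf,v6:inf,v7:inf,v8:inf

step 1: dist = v0:inf,v1:inf,v2:inf,v3:0,v4:11,v5:inf,v6:inf,v7:inf,v8:inf
step 2: dist = v0:inf,v1:19,v2:inf,v3:0,v4:11,v5:inf,v6:inf,v7:inf,v8:inf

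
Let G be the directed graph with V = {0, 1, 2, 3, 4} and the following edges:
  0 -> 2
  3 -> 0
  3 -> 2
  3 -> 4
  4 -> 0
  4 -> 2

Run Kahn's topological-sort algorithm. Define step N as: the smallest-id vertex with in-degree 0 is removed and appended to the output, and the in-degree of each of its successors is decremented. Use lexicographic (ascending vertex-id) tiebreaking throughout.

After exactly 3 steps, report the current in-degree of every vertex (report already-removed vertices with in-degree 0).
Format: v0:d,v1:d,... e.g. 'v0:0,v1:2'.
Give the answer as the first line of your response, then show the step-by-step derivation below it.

v0:0,v1:0,v2:1,v3:0,v4:0

step 1: output 1; order=[1]; indeg=(2,0,3,0,1)
step 2: output 3; order=[1,3]; indeg=(1,0,2,0,0)
step 3: output 4; order=[1,3,4]; indeg=(0,0,1,0,0)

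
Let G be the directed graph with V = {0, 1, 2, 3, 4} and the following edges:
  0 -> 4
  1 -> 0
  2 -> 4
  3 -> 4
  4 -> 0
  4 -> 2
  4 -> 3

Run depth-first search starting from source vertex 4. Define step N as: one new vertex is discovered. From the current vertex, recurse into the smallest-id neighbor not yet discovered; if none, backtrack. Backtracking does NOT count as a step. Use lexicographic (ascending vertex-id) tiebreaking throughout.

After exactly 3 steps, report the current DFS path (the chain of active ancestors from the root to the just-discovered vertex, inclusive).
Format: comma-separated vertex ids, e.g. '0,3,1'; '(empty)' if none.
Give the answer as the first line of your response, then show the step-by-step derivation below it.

4,2

step 1: discover 4; path=4; order=4
step 2: discover 0; path=4>0; order=4,0
step 3: discover 2; path=4>2; order=4,0,2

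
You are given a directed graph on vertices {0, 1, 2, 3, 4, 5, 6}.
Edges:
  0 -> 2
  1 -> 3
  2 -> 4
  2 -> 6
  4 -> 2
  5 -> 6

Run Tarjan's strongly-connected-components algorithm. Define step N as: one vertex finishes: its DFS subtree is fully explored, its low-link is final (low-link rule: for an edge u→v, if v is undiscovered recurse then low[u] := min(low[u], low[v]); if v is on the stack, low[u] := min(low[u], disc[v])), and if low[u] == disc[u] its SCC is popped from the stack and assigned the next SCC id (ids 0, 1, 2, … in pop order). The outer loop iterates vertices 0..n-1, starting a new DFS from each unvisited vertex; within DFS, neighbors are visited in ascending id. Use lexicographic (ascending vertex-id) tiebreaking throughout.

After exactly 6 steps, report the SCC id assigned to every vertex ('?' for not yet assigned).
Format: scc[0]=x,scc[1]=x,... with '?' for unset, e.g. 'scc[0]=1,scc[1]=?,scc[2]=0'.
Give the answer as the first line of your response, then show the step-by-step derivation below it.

scc[0]=2,scc[1]=4,scc[2]=1,scc[3]=3,scc[4]=1,scc[5]=?,scc[6]=0

step 1: low=(low[0]=0,low[1]=?,low[2]=1,low[3]=?,low[4]=1,low[5]=?,low[6]=?); scc=(scc[0]=?,scc[1]=?,scc[2]=?,scc[3]=?,scc[4]=?,scc[5]=?,scc[6]=?)
step 2: low=(low[0]=0,low[1]=?,low[2]=1,low[3]=?,low[4]=1,low[5]=?,low[6]=3); scc=(scc[0]=?,scc[1]=?,scc[2]=?,scc[3]=?,scc[4]=?,scc[5]=?,scc[6]=0)
step 3: low=(low[0]=0,low[1]=?,low[2]=1,low[3]=?,low[4]=1,low[5]=?,low[6]=3); scc=(scc[0]=?,scc[1]=?,scc[2]=1,scc[3]=?,scc[4]=1,scc[5]=?,scc[6]=0)
step 4: low=(low[0]=0,low[1]=?,low[2]=1,low[3]=?,low[4]=1,low[5]=?,low[6]=3); scc=(scc[0]=2,scc[1]=?,scc[2]=1,scc[3]=?,scc[4]=1,scc[5]=?,scc[6]=0)
step 5: low=(low[0]=0,low[1]=4,low[2]=1,low[3]=5,low[4]=1,low[5]=?,low[6]=3); scc=(scc[0]=2,scc[1]=?,scc[2]=1,scc[3]=3,scc[4]=1,scc[5]=?,scc[6]=0)
step 6: low=(low[0]=0,low[1]=4,low[2]=1,low[3]=5,low[4]=1,low[5]=?,low[6]=3); scc=(scc[0]=2,scc[1]=4,scc[2]=1,scc[3]=3,scc[4]=1,scc[5]=?,scc[6]=0)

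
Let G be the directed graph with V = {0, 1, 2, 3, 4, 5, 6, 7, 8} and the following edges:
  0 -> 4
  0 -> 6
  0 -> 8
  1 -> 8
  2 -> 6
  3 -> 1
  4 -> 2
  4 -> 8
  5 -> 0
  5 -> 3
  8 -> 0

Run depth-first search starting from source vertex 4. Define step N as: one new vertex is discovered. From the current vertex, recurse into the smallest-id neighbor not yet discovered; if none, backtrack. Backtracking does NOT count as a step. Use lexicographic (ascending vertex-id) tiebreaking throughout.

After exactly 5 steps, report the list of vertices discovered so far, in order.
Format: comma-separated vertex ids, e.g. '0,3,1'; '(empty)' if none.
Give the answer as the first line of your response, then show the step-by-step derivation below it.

4,2,6,8,0

step 1: discover 4; path=4; order=4
step 2: discover 2; path=4>2; order=4,2
step 3: discover 6; path=4>2>6; order=4,2,6
step 4: discover 8; path=4>8; order=4,2,6,8
step 5: discover 0; path=4>8>0; order=4,2,6,8,0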